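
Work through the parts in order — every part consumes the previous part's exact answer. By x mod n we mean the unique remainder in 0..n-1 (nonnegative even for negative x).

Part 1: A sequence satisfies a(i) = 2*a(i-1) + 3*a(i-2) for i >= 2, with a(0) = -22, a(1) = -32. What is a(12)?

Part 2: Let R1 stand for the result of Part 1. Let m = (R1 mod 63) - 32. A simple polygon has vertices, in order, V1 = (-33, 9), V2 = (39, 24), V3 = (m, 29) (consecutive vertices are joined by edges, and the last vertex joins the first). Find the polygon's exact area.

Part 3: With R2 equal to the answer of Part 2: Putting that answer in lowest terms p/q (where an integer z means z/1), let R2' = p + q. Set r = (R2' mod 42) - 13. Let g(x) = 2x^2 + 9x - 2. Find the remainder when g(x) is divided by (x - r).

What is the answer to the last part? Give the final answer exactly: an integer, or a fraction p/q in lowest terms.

583

Part 1: a(2) = 2*(-32) + 3*(-22) = -130; iterating: a(2)=-130, a(3)=-356, a(4)=-1102, a(5)=-3272, a(6)=-9850, a(7)=-29516, a(8)=-88582, a(9)=-265712, a(10)=-797170, a(11)=-2391476, a(12)=-7174462; answer -7174462
Part 2: R1 = -7174462; m = 9; cross terms: (-33*24 - 39*9)=-1143, (39*29 - 9*24)=915, (9*9 - -33*29)=1038; twice the area = |810| = 810; area = 405; answer 405
Part 3: R2 = 405; threaded value p + q = 406; r = 15; remainder = value at the root: 2*(15)^2 + 9*(15)^1 - 2 = (450) + (135) + (-2) = 583; answer 583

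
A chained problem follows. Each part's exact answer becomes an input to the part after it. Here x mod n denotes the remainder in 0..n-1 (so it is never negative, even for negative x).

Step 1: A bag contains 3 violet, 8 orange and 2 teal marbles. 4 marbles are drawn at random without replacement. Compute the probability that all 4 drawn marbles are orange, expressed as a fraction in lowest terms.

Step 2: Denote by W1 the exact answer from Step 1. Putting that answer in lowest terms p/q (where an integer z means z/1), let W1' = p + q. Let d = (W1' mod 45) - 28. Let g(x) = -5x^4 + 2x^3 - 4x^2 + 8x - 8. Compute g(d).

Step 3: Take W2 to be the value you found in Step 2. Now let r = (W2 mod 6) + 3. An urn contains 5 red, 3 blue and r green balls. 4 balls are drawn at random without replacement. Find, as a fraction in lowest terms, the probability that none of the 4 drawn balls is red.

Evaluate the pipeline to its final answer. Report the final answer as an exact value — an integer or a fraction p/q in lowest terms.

Step 1: total draws C(13,4) = 715; favorable C(8,4) = 70; P = 14/143; answer 14/143
Step 2: W1 = 14/143; threaded value p + q = 157; d = -6; -5*(-6)^4 + 2*(-6)^3 - 4*(-6)^2 + 8*(-6)^1 - 8 = (-6480) + (-432) + (-144) + (-48) + (-8) = -7112; answer -7112
Step 3: W2 = -7112; r = 7; total draws C(15,4) = 1365; favorable C(10,4) = 210; P = 2/13; answer 2/13

2/13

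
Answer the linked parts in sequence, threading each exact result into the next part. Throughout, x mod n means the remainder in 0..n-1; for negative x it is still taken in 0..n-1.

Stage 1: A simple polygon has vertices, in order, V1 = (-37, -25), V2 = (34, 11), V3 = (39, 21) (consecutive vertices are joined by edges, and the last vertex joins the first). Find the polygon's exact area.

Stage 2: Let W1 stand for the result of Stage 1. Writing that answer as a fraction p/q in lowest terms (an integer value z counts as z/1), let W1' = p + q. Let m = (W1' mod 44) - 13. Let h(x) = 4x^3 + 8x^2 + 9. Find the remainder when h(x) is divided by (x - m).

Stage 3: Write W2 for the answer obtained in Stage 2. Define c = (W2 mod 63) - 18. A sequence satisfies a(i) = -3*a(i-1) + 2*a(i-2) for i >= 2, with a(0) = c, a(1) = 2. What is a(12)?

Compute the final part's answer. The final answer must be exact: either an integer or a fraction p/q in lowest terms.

Stage 1: cross terms: (-37*11 - 34*-25)=443, (34*21 - 39*11)=285, (39*-25 - -37*21)=-198; twice the area = |530| = 530; area = 265; answer 265
Stage 2: W1 = 265; threaded value p + q = 266; m = -11; remainder = value at the root: 4*(-11)^3 + 8*(-11)^2 + 9 = (-5324) + (968) + (9) = -4347; answer -4347
Stage 3: W2 = -4347; c = -18; a(2) = -3*(2) + 2*(-18) = -42; iterating: a(2)=-42, a(3)=130, a(4)=-474, a(5)=1682, a(6)=-5994, a(7)=21346, a(8)=-76026, a(9)=270770, a(10)=-964362, a(11)=3434626, a(12)=-12232602; answer -12232602

-12232602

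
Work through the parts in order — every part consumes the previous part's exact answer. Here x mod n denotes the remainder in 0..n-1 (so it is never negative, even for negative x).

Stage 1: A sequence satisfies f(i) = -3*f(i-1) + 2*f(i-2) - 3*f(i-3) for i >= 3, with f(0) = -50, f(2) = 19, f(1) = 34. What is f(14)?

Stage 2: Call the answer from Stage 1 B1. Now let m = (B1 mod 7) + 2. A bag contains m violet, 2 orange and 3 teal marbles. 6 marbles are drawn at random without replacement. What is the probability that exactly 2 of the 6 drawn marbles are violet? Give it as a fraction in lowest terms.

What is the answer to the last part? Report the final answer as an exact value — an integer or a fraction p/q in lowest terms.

Stage 1: f(3) = -3*(19) + 2*(34) - 3*(-50) = 161; iterating: f(3)=161, f(4)=-547, f(5)=1906, f(6)=-7295, f(7)=27338, f(8)=-102322, f(9)=383527, f(10)=-1437239, f(11)=5385737, f(12)=-20182270, f(13)=75630001, f(14)=-283411754; answer -283411754
Stage 2: B1 = -283411754; m = 6; total draws C(11,6) = 462; favorable C(6,2)*C(5,4) = 75; P = 25/154; answer 25/154

25/154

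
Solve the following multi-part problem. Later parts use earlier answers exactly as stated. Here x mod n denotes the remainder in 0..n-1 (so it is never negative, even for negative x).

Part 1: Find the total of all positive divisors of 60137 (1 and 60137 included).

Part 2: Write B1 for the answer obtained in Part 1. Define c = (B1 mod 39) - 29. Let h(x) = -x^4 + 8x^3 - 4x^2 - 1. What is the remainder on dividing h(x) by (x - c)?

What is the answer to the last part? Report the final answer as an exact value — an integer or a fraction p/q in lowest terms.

-123982

Part 1: 60137 = 7 * 11^2 * 71; sigma = (1 + 7) * (1 + 11 + 121) * (1 + 71) = 8 * 133 * 72 = 76608; answer 76608
Part 2: B1 = 76608; c = -17; remainder = value at the root: -1*(-17)^4 + 8*(-17)^3 - 4*(-17)^2 - 1 = (-83521) + (-39304) + (-1156) + (-1) = -123982; answer -123982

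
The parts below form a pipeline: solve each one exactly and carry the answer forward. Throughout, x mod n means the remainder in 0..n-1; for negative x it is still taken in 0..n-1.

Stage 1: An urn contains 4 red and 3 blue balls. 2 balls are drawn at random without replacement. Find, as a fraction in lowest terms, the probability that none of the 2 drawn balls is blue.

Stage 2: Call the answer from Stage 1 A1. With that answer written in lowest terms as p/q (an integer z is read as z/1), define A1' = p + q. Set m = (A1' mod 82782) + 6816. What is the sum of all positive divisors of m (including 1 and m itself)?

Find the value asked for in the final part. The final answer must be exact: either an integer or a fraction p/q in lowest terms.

Stage 1: total draws C(7,2) = 21; favorable C(4,2) = 6; P = 2/7; answer 2/7
Stage 2: A1 = 2/7; threaded value p + q = 9; m = 6825; 6825 = 3 * 5^2 * 7 * 13; sigma = (1 + 3) * (1 + 5 + 25) * (1 + 7) * (1 + 13) = 4 * 31 * 8 * 14 = 13888; answer 13888

13888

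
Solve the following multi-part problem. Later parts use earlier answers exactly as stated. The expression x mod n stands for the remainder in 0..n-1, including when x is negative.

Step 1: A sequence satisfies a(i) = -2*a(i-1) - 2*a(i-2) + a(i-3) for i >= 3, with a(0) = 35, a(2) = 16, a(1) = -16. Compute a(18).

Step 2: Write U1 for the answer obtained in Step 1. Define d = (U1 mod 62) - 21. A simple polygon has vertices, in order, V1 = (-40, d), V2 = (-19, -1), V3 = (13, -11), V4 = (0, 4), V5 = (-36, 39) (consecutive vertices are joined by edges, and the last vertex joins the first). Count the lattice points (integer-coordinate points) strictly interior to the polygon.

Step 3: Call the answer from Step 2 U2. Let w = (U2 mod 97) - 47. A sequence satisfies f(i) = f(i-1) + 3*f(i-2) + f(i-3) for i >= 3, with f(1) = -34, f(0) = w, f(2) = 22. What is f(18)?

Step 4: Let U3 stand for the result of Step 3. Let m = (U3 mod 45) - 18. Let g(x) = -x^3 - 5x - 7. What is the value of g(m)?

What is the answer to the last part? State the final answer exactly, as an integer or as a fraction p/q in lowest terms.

Step 1: a(3) = -2*(16) - 2*(-16) + 1*(35) = 35; iterating: a(3)=35, a(4)=-118, a(5)=182, a(6)=-93, a(7)=-296, a(8)=960, a(9)=-1421, a(10)=626, a(11)=2550, a(12)=-7773, a(13)=11072, a(14)=-4048, a(15)=-21821, a(16)=62810, a(17)=-86026, a(18)=24611; answer 24611
Step 2: U1 = 24611; d = 38; cross terms: (-40*-1 - -19*38)=762, (-19*-11 - 13*-1)=222, (13*4 - 0*-11)=52, (0*39 - -36*4)=144, (-36*38 - -40*39)=192; twice the area = |1372| = 1372; area = 686; boundary points = 3 + 2 + 1 + 1 + 1 = 8; strictly interior points = area - boundary/2 + 1 = 683; answer 683
Step 3: U2 = 683; w = -43; f(3) = 1*(22) + 3*(-34) + 1*(-43) = -123; iterating: f(3)=-123, f(4)=-91, f(5)=-438, f(6)=-834, f(7)=-2239, f(8)=-5179, f(9)=-12730, f(10)=-30506, f(11)=-73875, f(12)=-178123, f(13)=-430254, f(14)=-1038498, f(15)=-2507383, f(16)=-6053131, f(17)=-14613778, f(18)=-35280554; answer -35280554
Step 4: U3 = -35280554; m = 13; -1*(13)^3 - 5*(13)^1 - 7 = (-2197) + (-65) + (-7) = -2269; answer -2269

-2269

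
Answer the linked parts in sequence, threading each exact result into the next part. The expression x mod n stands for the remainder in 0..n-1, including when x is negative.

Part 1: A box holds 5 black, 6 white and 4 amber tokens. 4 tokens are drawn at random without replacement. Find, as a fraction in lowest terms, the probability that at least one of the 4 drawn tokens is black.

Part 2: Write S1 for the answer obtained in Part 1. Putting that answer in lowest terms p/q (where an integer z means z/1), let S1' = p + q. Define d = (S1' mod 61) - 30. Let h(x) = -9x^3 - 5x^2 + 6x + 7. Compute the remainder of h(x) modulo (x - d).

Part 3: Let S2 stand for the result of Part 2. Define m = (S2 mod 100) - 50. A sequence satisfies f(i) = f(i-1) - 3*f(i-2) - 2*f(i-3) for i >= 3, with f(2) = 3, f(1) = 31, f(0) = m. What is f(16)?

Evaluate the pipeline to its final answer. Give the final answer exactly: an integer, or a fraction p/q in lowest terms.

Part 1: total draws C(15,4) = 1365; complement C(10,4) = 210; favorable 1365 - 210 = 1155; P = 11/13; answer 11/13
Part 2: S1 = 11/13; threaded value p + q = 24; d = -6; remainder = value at the root: -9*(-6)^3 - 5*(-6)^2 + 6*(-6)^1 + 7 = (1944) + (-180) + (-36) + (7) = 1735; answer 1735
Part 3: S2 = 1735; m = -15; f(3) = 1*(3) - 3*(31) - 2*(-15) = -60; iterating: f(3)=-60, f(4)=-131, f(5)=43, f(6)=556, f(7)=689, f(8)=-1065, f(9)=-4244, f(10)=-2427, f(11)=12435, f(12)=28204, f(13)=-4247, f(14)=-113729, f(15)=-157396, f(16)=192285; answer 192285

192285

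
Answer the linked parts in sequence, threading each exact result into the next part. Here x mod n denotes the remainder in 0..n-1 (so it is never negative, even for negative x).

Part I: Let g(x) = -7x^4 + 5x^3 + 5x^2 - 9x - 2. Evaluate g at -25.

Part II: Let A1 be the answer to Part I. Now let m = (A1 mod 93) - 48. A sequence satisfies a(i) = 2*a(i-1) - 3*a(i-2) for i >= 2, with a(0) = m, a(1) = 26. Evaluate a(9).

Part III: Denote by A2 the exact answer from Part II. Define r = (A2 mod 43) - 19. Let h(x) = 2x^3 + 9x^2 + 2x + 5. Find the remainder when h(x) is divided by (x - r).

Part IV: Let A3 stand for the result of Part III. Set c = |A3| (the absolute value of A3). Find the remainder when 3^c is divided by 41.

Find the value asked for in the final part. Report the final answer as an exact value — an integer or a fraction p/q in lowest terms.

32

Part I: -7*(-25)^4 + 5*(-25)^3 + 5*(-25)^2 - 9*(-25)^1 - 2 = (-2734375) + (-78125) + (3125) + (225) + (-2) = -2809152; answer -2809152
Part II: A1 = -2809152; m = -42; a(2) = 2*(26) - 3*(-42) = 178; iterating: a(2)=178, a(3)=278, a(4)=22, a(5)=-790, a(6)=-1646, a(7)=-922, a(8)=3094, a(9)=8954; answer 8954
Part III: A2 = 8954; r = -9; remainder = value at the root: 2*(-9)^3 + 9*(-9)^2 + 2*(-9)^1 + 5 = (-1458) + (729) + (-18) + (5) = -742; answer -742
Part IV: A3 = -742; c = 742; squarings mod 41: 3^1=3, 3^2=9, 3^4=40, 3^8=1, 3^16=1, 3^32=1, 3^64=1, 3^128=1, 3^256=1, 3^512=1; 3^742 = 3^2 * 3^4 * 3^32 * 3^64 * 3^128 * 3^512 = 32 (mod 41); answer 32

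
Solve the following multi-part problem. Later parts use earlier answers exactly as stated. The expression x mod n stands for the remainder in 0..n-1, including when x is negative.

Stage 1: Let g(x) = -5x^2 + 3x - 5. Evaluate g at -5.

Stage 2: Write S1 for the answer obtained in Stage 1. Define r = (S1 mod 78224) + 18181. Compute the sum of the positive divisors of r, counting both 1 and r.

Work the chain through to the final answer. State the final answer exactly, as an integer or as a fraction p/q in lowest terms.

202188

Stage 1: -5*(-5)^2 + 3*(-5)^1 - 5 = (-125) + (-15) + (-5) = -145; answer -145
Stage 2: S1 = -145; r = 96260; 96260 = 2^2 * 5 * 4813; sigma = (1 + 2 + 4) * (1 + 5) * (1 + 4813) = 7 * 6 * 4814 = 202188; answer 202188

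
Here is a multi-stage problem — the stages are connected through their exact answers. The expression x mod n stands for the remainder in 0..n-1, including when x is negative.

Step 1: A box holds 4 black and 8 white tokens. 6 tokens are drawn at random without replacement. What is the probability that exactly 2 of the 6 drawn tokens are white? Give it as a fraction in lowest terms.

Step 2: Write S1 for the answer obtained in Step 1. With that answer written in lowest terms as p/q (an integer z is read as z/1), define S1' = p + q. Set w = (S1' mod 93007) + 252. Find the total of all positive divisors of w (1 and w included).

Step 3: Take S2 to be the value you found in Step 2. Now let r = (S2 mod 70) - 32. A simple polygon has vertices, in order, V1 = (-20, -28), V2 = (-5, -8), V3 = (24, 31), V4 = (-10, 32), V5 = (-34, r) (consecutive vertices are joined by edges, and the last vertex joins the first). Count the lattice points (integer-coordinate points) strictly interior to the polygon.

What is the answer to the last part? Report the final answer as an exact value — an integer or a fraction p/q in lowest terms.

Step 1: total draws C(12,6) = 924; favorable C(8,2)*C(4,4) = 28; P = 1/33; answer 1/33
Step 2: S1 = 1/33; threaded value p + q = 34; w = 286; 286 = 2 * 11 * 13; sigma = (1 + 2) * (1 + 11) * (1 + 13) = 3 * 12 * 14 = 504; answer 504
Step 3: S2 = 504; r = -18; cross terms: (-20*-8 - -5*-28)=20, (-5*31 - 24*-8)=37, (24*32 - -10*31)=1078, (-10*-18 - -34*32)=1268, (-34*-28 - -20*-18)=592; twice the area = |2995| = 2995; area = 2995/2; boundary points = 5 + 1 + 1 + 2 + 2 = 11; strictly interior points = area - boundary/2 + 1 = 1493; answer 1493

1493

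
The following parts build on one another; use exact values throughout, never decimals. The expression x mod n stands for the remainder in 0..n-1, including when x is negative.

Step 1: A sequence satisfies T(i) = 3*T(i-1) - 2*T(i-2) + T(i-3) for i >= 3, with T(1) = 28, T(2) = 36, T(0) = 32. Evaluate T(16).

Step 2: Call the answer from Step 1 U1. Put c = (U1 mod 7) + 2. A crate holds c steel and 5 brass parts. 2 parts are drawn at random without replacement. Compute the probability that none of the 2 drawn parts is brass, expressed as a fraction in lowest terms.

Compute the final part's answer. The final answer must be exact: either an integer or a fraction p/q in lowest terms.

3/11

Step 1: T(3) = 3*(36) - 2*(28) + 1*(32) = 84; iterating: T(3)=84, T(4)=208, T(5)=492, T(6)=1144, T(7)=2656, T(8)=6172, T(9)=14348, T(10)=33356, T(11)=77544, T(12)=180268, T(13)=419072, T(14)=974224, T(15)=2264796, T(16)=5265012; answer 5265012
Step 2: U1 = 5265012; c = 6; total draws C(11,2) = 55; favorable C(6,2) = 15; P = 3/11; answer 3/11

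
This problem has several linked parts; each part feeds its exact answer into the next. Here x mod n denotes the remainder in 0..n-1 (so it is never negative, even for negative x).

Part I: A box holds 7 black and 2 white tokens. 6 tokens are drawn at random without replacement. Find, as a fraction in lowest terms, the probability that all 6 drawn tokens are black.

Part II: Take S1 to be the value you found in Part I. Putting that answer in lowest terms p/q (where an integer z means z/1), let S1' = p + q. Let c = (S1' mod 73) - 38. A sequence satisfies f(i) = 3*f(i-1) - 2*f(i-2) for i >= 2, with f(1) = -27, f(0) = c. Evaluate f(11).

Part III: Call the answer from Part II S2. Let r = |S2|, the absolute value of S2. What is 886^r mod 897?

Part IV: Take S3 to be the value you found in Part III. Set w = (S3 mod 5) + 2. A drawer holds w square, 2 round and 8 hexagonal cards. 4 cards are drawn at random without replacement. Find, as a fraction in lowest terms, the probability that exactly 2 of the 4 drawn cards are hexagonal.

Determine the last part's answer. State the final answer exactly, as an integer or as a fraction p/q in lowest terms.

60/143

Part I: total draws C(9,6) = 84; favorable C(7,6) = 7; P = 1/12; answer 1/12
Part II: S1 = 1/12; threaded value p + q = 13; c = -25; f(2) = 3*(-27) - 2*(-25) = -31; iterating: f(2)=-31, f(3)=-39, f(4)=-55, f(5)=-87, f(6)=-151, f(7)=-279, f(8)=-535, f(9)=-1047, f(10)=-2071, f(11)=-4119; answer -4119
Part III: S2 = -4119; r = 4119; squarings mod 897: 886^1=886, 886^2=121, 886^4=289, 886^8=100, 886^16=133, 886^32=646, 886^64=211, 886^128=568, 886^256=601, 886^512=607, 886^1024=679, 886^2048=880, 886^4096=289; 886^4119 = 886^1 * 886^2 * 886^4 * 886^16 * 886^4096 = 892 (mod 897); answer 892
Part IV: S3 = 892; w = 4; total draws C(14,4) = 1001; favorable C(8,2)*C(6,2) = 420; P = 60/143; answer 60/143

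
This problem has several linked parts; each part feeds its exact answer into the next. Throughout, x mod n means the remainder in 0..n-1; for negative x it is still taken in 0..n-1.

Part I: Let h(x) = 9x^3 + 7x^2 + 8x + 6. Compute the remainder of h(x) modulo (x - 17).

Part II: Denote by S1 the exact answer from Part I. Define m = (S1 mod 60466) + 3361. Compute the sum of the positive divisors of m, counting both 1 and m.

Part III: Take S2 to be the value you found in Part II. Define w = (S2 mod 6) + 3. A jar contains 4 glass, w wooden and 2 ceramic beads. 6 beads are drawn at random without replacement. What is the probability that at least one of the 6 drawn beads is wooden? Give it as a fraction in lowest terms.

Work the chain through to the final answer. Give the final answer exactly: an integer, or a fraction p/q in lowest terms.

Part I: remainder = value at the root: 9*(17)^3 + 7*(17)^2 + 8*(17)^1 + 6 = (44217) + (2023) + (136) + (6) = 46382; answer 46382
Part II: S1 = 46382; m = 49743; 49743 = 3^2 * 5527; sigma = (1 + 3 + 9) * (1 + 5527) = 13 * 5528 = 71864; answer 71864
Part III: S2 = 71864; w = 5; total draws C(11,6) = 462; complement C(6,6) = 1; favorable 462 - 1 = 461; P = 461/462; answer 461/462

461/462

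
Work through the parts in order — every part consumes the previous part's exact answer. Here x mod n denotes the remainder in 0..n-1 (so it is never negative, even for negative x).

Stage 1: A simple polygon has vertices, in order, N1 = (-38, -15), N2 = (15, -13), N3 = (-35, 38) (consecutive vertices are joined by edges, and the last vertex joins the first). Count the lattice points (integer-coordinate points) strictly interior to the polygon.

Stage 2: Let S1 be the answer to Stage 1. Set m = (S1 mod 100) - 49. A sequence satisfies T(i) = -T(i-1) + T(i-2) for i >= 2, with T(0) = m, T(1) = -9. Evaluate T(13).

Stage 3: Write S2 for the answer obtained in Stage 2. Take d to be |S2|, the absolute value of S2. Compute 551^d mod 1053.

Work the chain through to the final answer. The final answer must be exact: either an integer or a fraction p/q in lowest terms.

593

Stage 1: cross terms: (-38*-13 - 15*-15)=719, (15*38 - -35*-13)=115, (-35*-15 - -38*38)=1969; twice the area = |2803| = 2803; area = 2803/2; boundary points = 1 + 1 + 1 = 3; strictly interior points = area - boundary/2 + 1 = 1401; answer 1401
Stage 2: S1 = 1401; m = -48; T(2) = -1*(-9) + 1*(-48) = -39; iterating: T(2)=-39, T(3)=30, T(4)=-69, T(5)=99, T(6)=-168, T(7)=267, T(8)=-435, T(9)=702, T(10)=-1137, T(11)=1839, T(12)=-2976, T(13)=4815; answer 4815
Stage 3: S2 = 4815; d = 4815; squarings mod 1053: 551^1=551, 551^2=337, 551^4=898, 551^8=859, 551^16=781, 551^32=274, 551^64=313, 551^128=40, 551^256=547, 551^512=157, 551^1024=430, 551^2048=625, 551^4096=1015; 551^4815 = 551^1 * 551^2 * 551^4 * 551^8 * 551^64 * 551^128 * 551^512 * 551^4096 = 593 (mod 1053); answer 593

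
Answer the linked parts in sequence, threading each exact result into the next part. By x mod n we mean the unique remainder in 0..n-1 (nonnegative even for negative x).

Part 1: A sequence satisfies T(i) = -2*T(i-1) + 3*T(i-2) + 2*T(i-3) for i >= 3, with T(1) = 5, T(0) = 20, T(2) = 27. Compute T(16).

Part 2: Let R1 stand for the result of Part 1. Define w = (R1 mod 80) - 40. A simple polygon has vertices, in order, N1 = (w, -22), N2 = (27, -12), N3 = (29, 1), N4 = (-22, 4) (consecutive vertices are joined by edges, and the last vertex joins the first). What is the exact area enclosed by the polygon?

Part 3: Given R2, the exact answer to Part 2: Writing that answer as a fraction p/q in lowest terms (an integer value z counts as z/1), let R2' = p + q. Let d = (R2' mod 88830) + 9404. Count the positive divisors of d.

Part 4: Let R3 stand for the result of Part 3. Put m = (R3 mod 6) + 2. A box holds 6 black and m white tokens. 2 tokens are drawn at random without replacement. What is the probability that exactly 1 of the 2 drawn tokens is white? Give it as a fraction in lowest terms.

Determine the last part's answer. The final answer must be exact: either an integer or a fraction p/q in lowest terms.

Part 1: T(3) = -2*(27) + 3*(5) + 2*(20) = 1; iterating: T(3)=1, T(4)=89, T(5)=-121, T(6)=511, T(7)=-1207, T(8)=3705, T(9)=-10009, T(10)=28719, T(11)=-80055, T(12)=226249, T(13)=-635225, T(14)=1789087, T(15)=-5031351, T(16)=14159513; answer 14159513
Part 2: R1 = 14159513; w = 33; cross terms: (33*-12 - 27*-22)=198, (27*1 - 29*-12)=375, (29*4 - -22*1)=138, (-22*-22 - 33*4)=352; twice the area = |1063| = 1063; area = 1063/2; answer 1063/2
Part 3: R2 = 1063/2; threaded value p + q = 1065; d = 10469; 10469 = 19^2 * 29; number of divisors = (2+1) * (1+1) = 6; answer 6
Part 4: R3 = 6; m = 2; total draws C(8,2) = 28; favorable C(2,1)*C(6,1) = 12; P = 3/7; answer 3/7

3/7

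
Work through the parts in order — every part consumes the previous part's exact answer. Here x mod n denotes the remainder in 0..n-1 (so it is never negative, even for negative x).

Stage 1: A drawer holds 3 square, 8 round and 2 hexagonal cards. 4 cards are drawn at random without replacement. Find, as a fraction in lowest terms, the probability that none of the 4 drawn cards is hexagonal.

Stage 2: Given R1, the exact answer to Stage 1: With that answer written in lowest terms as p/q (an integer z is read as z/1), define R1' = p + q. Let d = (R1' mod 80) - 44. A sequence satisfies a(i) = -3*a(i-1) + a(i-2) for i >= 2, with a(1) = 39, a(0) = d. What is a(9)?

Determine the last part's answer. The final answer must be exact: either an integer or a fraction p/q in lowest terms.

604005

Stage 1: total draws C(13,4) = 715; favorable C(11,4) = 330; P = 6/13; answer 6/13
Stage 2: R1 = 6/13; threaded value p + q = 19; d = -25; a(2) = -3*(39) + 1*(-25) = -142; iterating: a(2)=-142, a(3)=465, a(4)=-1537, a(5)=5076, a(6)=-16765, a(7)=55371, a(8)=-182878, a(9)=604005; answer 604005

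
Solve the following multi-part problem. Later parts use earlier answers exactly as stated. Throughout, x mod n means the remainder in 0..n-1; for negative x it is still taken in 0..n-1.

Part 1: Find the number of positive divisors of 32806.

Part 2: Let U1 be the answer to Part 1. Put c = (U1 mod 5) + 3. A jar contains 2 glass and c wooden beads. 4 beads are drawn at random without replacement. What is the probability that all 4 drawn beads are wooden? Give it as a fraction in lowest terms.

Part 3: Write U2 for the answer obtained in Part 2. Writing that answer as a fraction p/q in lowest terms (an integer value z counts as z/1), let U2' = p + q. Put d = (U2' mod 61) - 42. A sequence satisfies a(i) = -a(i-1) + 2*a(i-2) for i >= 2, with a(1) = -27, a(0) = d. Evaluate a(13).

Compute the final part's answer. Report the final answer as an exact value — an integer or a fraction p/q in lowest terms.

-5487

Part 1: 32806 = 2 * 47 * 349; number of divisors = (1+1) * (1+1) * (1+1) = 8; answer 8
Part 2: U1 = 8; c = 6; total draws C(8,4) = 70; favorable C(6,4) = 15; P = 3/14; answer 3/14
Part 3: U2 = 3/14; threaded value p + q = 17; d = -25; a(2) = -1*(-27) + 2*(-25) = -23; iterating: a(2)=-23, a(3)=-31, a(4)=-15, a(5)=-47, a(6)=17, a(7)=-111, a(8)=145, a(9)=-367, a(10)=657, a(11)=-1391, a(12)=2705, a(13)=-5487; answer -5487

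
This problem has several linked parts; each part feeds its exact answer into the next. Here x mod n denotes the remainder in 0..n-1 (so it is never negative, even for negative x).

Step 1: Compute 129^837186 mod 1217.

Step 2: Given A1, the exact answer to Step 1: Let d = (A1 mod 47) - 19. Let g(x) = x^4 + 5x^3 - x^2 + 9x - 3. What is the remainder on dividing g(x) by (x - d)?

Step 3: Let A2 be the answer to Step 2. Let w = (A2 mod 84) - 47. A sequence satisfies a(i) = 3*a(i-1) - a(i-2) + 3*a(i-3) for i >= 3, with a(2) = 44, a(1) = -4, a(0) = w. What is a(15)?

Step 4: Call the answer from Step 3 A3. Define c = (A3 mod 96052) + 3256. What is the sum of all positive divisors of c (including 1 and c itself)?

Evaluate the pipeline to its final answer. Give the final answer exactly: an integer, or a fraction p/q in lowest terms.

181350

Step 1: squarings mod 1217: 129^1=129, 129^2=820, 129^4=616, 129^8=969, 129^16=654, 129^32=549, 129^64=802, 129^128=628, 129^256=76, 129^512=908, 129^1024=555, 129^2048=124, 129^4096=772, 129^8192=871, 129^16384=450, 129^32768=478, 129^65536=905, 129^131072=1201, 129^262144=256, 129^524288=1035; 129^837186 = 129^2 * 129^64 * 129^512 * 129^1024 * 129^16384 * 129^32768 * 129^262144 * 129^524288 = 249 (mod 1217); answer 249
Step 2: A1 = 249; d = -5; remainder = value at the root: 1*(-5)^4 + 5*(-5)^3 - 1*(-5)^2 + 9*(-5)^1 - 3 = (625) + (-625) + (-25) + (-45) + (-3) = -73; answer -73
Step 3: A2 = -73; w = -36; a(3) = 3*(44) - 1*(-4) + 3*(-36) = 28; iterating: a(3)=28, a(4)=28, a(5)=188, a(6)=620, a(7)=1756, a(8)=5212, a(9)=15740, a(10)=47276, a(11)=141724, a(12)=425116, a(13)=1275452, a(14)=3826412, a(15)=11479132; answer 11479132
Step 4: A3 = 11479132; c = 52200; 52200 = 2^3 * 3^2 * 5^2 * 29; sigma = (1 + 2 + 4 + 8) * (1 + 3 + 9) * (1 + 5 + 25) * (1 + 29) = 15 * 13 * 31 * 30 = 181350; answer 181350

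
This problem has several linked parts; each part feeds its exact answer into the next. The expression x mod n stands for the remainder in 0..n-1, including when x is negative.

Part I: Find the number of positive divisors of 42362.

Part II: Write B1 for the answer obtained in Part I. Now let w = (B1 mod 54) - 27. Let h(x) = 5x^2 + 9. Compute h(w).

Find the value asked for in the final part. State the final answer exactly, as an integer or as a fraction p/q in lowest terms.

Part I: 42362 = 2 * 59 * 359; number of divisors = (1+1) * (1+1) * (1+1) = 8; answer 8
Part II: B1 = 8; w = -19; 5*(-19)^2 + 9 = (1805) + (9) = 1814; answer 1814

1814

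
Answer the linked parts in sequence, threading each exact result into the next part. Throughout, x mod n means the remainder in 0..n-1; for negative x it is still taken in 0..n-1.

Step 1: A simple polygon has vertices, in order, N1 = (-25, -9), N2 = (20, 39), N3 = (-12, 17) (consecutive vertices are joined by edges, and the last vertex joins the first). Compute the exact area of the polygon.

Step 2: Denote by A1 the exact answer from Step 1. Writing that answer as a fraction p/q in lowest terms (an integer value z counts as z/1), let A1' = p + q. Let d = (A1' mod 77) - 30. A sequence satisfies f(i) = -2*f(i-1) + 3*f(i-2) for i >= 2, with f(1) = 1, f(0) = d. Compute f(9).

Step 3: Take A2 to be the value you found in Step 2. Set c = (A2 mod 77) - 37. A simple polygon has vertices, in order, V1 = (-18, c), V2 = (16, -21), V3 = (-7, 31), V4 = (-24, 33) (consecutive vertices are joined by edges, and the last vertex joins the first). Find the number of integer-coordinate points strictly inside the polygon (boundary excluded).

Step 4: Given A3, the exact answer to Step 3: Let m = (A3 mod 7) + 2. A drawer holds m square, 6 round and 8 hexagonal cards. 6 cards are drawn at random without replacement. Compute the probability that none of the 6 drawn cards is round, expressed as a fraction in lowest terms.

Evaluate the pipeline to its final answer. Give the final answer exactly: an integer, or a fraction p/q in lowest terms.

Step 1: cross terms: (-25*39 - 20*-9)=-795, (20*17 - -12*39)=808, (-12*-9 - -25*17)=533; twice the area = |546| = 546; area = 273; answer 273
Step 2: A1 = 273; threaded value p + q = 274; d = 13; f(2) = -2*(1) + 3*(13) = 37; iterating: f(2)=37, f(3)=-71, f(4)=253, f(5)=-719, f(6)=2197, f(7)=-6551, f(8)=19693, f(9)=-59039; answer -59039
Step 3: A2 = -59039; c = -17; cross terms: (-18*-21 - 16*-17)=650, (16*31 - -7*-21)=349, (-7*33 - -24*31)=513, (-24*-17 - -18*33)=1002; twice the area = |2514| = 2514; area = 1257; boundary points = 2 + 1 + 1 + 2 = 6; strictly interior points = area - boundary/2 + 1 = 1255; answer 1255
Step 4: A3 = 1255; m = 4; total draws C(18,6) = 18564; favorable C(12,6) = 924; P = 11/221; answer 11/221

11/221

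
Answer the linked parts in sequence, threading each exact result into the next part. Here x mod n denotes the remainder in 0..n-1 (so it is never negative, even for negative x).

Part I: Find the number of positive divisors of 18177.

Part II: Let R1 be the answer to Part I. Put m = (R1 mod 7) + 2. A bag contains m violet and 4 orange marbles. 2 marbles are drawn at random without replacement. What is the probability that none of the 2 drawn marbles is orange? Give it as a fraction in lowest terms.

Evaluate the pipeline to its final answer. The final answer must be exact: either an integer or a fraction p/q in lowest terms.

Part I: 18177 = 3 * 73 * 83; number of divisors = (1+1) * (1+1) * (1+1) = 8; answer 8
Part II: R1 = 8; m = 3; total draws C(7,2) = 21; favorable C(3,2) = 3; P = 1/7; answer 1/7

1/7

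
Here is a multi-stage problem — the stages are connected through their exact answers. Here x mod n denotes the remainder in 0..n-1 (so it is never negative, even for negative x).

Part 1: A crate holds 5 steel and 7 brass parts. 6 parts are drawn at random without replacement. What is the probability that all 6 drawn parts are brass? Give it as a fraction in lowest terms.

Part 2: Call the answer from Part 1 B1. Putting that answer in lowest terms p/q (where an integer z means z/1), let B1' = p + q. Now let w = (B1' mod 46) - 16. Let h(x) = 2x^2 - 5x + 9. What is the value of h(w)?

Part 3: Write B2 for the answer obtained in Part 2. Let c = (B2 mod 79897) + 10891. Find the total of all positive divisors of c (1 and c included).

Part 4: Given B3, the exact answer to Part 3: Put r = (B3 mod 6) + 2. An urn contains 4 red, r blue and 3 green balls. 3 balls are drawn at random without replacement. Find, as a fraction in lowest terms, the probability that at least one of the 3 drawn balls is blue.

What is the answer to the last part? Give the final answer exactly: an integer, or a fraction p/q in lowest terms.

251/286

Part 1: total draws C(12,6) = 924; favorable C(7,6) = 7; P = 1/132; answer 1/132
Part 2: B1 = 1/132; threaded value p + q = 133; w = 25; 2*(25)^2 - 5*(25)^1 + 9 = (1250) + (-125) + (9) = 1134; answer 1134
Part 3: B2 = 1134; c = 12025; 12025 = 5^2 * 13 * 37; sigma = (1 + 5 + 25) * (1 + 13) * (1 + 37) = 31 * 14 * 38 = 16492; answer 16492
Part 4: B3 = 16492; r = 6; total draws C(13,3) = 286; complement C(7,3) = 35; favorable 286 - 35 = 251; P = 251/286; answer 251/286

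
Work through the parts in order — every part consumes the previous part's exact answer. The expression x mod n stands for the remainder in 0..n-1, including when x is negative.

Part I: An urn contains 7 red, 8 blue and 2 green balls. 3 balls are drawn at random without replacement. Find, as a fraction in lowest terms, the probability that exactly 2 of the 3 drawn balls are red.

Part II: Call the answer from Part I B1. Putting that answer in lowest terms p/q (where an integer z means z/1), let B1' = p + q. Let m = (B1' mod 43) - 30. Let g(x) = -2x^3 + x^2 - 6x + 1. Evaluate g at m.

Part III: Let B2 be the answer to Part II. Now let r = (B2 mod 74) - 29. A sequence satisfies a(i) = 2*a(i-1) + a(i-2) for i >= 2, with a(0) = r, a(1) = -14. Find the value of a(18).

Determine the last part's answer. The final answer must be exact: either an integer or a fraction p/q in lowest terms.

-69109543

Part I: total draws C(17,3) = 680; favorable C(7,2)*C(10,1) = 210; P = 21/68; answer 21/68
Part II: B1 = 21/68; threaded value p + q = 89; m = -27; -2*(-27)^3 + 1*(-27)^2 - 6*(-27)^1 + 1 = (39366) + (729) + (162) + (1) = 40258; answer 40258
Part III: B2 = 40258; r = -27; a(2) = 2*(-14) + 1*(-27) = -55; iterating: a(2)=-55, a(3)=-124, a(4)=-303, a(5)=-730, a(6)=-1763, a(7)=-4256, a(8)=-10275, a(9)=-24806, a(10)=-59887, a(11)=-144580, a(12)=-349047, a(13)=-842674, a(14)=-2034395, a(15)=-4911464, a(16)=-11857323, a(17)=-28626110, a(18)=-69109543; answer -69109543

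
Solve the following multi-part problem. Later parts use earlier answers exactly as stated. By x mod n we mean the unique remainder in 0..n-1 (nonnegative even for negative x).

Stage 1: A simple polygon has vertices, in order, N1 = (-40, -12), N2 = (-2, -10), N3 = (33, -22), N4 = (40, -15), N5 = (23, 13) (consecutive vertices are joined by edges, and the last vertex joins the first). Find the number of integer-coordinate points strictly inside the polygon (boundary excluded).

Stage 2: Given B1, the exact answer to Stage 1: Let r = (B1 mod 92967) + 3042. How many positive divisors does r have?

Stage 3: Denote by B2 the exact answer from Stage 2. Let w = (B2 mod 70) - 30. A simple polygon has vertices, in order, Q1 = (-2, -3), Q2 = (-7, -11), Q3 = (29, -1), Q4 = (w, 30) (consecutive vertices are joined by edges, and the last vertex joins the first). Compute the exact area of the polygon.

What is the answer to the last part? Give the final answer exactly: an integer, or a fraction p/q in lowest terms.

1313/2

Stage 1: cross terms: (-40*-10 - -2*-12)=376, (-2*-22 - 33*-10)=374, (33*-15 - 40*-22)=385, (40*13 - 23*-15)=865, (23*-12 - -40*13)=244; twice the area = |2244| = 2244; area = 1122; boundary points = 2 + 1 + 7 + 1 + 1 = 12; strictly interior points = area - boundary/2 + 1 = 1117; answer 1117
Stage 2: B1 = 1117; r = 4159; 4159 is prime, so its only divisors are 1 and 4159; count = 2; answer 2
Stage 3: B2 = 2; w = -28; cross terms: (-2*-11 - -7*-3)=1, (-7*-1 - 29*-11)=326, (29*30 - -28*-1)=842, (-28*-3 - -2*30)=144; twice the area = |1313| = 1313; area = 1313/2; answer 1313/2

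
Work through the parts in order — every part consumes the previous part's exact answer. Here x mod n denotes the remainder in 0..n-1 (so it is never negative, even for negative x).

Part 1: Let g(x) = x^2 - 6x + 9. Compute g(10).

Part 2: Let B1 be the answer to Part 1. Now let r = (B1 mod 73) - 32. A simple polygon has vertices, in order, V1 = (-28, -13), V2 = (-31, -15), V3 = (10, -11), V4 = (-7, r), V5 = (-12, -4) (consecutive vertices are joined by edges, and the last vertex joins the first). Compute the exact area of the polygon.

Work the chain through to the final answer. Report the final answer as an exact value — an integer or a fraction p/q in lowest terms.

877/2

Part 1: 1*(10)^2 - 6*(10)^1 + 9 = (100) + (-60) + (9) = 49; answer 49
Part 2: B1 = 49; r = 17; cross terms: (-28*-15 - -31*-13)=17, (-31*-11 - 10*-15)=491, (10*17 - -7*-11)=93, (-7*-4 - -12*17)=232, (-12*-13 - -28*-4)=44; twice the area = |877| = 877; area = 877/2; answer 877/2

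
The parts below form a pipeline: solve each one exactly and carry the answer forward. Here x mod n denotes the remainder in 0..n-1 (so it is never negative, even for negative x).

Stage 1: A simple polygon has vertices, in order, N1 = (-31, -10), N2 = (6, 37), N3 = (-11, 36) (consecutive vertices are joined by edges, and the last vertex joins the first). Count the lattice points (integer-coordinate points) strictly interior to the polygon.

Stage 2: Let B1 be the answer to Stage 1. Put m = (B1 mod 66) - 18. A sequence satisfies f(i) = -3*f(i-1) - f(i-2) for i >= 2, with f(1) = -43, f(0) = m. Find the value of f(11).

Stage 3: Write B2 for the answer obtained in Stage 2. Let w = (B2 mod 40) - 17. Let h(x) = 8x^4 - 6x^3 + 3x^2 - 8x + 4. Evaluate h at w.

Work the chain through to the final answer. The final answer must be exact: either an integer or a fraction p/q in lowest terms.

74224

Stage 1: cross terms: (-31*37 - 6*-10)=-1087, (6*36 - -11*37)=623, (-11*-10 - -31*36)=1226; twice the area = |762| = 762; area = 381; boundary points = 1 + 1 + 2 = 4; strictly interior points = area - boundary/2 + 1 = 380; answer 380
Stage 2: B1 = 380; m = 32; f(2) = -3*(-43) - 1*(32) = 97; iterating: f(2)=97, f(3)=-248, f(4)=647, f(5)=-1693, f(6)=4432, f(7)=-11603, f(8)=30377, f(9)=-79528, f(10)=208207, f(11)=-545093; answer -545093
Stage 3: B2 = -545093; w = 10; 8*(10)^4 - 6*(10)^3 + 3*(10)^2 - 8*(10)^1 + 4 = (80000) + (-6000) + (300) + (-80) + (4) = 74224; answer 74224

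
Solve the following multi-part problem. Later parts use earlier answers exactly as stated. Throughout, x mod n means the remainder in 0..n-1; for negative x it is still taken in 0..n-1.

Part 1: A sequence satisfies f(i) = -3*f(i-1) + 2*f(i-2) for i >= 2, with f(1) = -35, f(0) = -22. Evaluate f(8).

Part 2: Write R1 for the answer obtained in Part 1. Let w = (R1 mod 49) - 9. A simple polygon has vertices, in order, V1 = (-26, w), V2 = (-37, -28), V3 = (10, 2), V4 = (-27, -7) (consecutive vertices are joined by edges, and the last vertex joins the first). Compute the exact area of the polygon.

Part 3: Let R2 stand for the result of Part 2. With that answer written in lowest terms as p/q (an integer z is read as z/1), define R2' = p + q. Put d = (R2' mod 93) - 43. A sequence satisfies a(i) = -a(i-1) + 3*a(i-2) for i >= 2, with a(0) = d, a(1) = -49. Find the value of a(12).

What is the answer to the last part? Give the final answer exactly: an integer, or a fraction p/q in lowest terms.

591604

Part 1: f(2) = -3*(-35) + 2*(-22) = 61; iterating: f(2)=61, f(3)=-253, f(4)=881, f(5)=-3149, f(6)=11209, f(7)=-39925, f(8)=142193; answer 142193
Part 2: R1 = 142193; w = 35; cross terms: (-26*-28 - -37*35)=2023, (-37*2 - 10*-28)=206, (10*-7 - -27*2)=-16, (-27*35 - -26*-7)=-1127; twice the area = |1086| = 1086; area = 543; answer 543
Part 3: R2 = 543; threaded value p + q = 544; d = 36; a(2) = -1*(-49) + 3*(36) = 157; iterating: a(2)=157, a(3)=-304, a(4)=775, a(5)=-1687, a(6)=4012, a(7)=-9073, a(8)=21109, a(9)=-48328, a(10)=111655, a(11)=-256639, a(12)=591604; answer 591604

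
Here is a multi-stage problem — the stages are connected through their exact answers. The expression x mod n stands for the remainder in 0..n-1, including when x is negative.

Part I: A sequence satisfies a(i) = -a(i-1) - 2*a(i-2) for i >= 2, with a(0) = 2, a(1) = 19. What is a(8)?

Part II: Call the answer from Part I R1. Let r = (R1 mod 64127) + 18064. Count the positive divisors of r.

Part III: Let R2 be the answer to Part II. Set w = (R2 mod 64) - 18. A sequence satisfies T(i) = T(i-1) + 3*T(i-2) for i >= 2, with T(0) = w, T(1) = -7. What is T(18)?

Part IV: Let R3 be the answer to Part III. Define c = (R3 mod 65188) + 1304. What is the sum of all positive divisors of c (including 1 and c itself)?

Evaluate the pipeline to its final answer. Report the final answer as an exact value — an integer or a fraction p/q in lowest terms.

52812

Part I: a(2) = -1*(19) - 2*(2) = -23; iterating: a(2)=-23, a(3)=-15, a(4)=61, a(5)=-31, a(6)=-91, a(7)=153, a(8)=29; answer 29
Part II: R1 = 29; r = 18093; 18093 = 3 * 37 * 163; number of divisors = (1+1) * (1+1) * (1+1) = 8; answer 8
Part III: R2 = 8; w = -10; T(2) = 1*(-7) + 3*(-10) = -37; iterating: T(2)=-37, T(3)=-58, T(4)=-169, T(5)=-343, T(6)=-850, T(7)=-1879, T(8)=-4429, T(9)=-10066, T(10)=-23353, T(11)=-53551, T(12)=-123610, T(13)=-284263, T(14)=-655093, T(15)=-1507882, T(16)=-3473161, T(17)=-7996807, T(18)=-18416290; answer -18416290
Part IV: R3 = -18416290; c = 33218; 33218 = 2 * 17 * 977; sigma = (1 + 2) * (1 + 17) * (1 + 977) = 3 * 18 * 978 = 52812; answer 52812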